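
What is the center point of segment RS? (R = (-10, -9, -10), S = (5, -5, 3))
Midpoint = ((-10+5)/2, (-9-5)/2, (-10+3)/2) = (-2.5, -7, -3.5)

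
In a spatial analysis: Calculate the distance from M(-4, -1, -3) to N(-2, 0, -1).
d = √[(2)² + (1)² + (2)²] = √9 = 3.0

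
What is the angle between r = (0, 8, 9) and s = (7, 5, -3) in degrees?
r·s = 13, |r|² = 145, |s|² = 83
cos θ = 13/√12035 ≈ 0.1185
θ ≈ 83.19°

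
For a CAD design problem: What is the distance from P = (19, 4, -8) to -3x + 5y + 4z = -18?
d = |(-3)(19) + 5(4) + 4(-8) - (-18)| / √((-3)² + 5² + 4²) = 51/√50 = 7.212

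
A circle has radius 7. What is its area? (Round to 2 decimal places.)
Area = pi * r²
Area = pi * 7²
Area = pi * 49
Area = 153.94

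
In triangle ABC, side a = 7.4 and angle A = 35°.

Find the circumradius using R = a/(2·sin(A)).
R = a/(2·sin(A)) = 7.4/(2·sin(35°))
R = 7.4/(2·0.573576) = 7.4/1.147153 = 6.451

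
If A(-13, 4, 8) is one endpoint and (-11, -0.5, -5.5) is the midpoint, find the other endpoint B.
B = (2×(-11) - (-13), 2×(-0.5) - 4, 2×(-5.5) - 8) = (-9, -5, -19)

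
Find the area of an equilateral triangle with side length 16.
Area = (sqrt(3)/4) * s²
Area = (sqrt(3)/4) * 16²
Area = (sqrt(3)/4) * 256
Area = 110.85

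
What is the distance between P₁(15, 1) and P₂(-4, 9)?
Using the distance formula: d = sqrt((x₂-x₁)² + (y₂-y₁)²)
dx = (-4) - 15 = -19
dy = 9 - 1 = 8
d = sqrt((-19)² + 8²) = sqrt(361 + 64) = sqrt(425) = 20.62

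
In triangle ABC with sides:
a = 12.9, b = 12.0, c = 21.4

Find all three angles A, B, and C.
By the law of cosines:
cos(A) = (b² + c² - a²)/(2bc) = 0.848033  →  A = 32°
cos(B) = (a² + c² - b²)/(2ac) = 0.870046  →  B = 29.54°
cos(C) = (a² + b² - c²)/(2ab) = -0.476583  →  C = 118.5°
Check: A + B + C = 180.0° ✓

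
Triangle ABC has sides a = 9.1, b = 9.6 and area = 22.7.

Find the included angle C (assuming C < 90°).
Area = ½ab·sin(C)  →  sin(C) = 2·Area/(ab)
sin(C) = 2·22.7/(9.1·9.6) = 0.519689
C = arcsin(0.519689) = 31.31°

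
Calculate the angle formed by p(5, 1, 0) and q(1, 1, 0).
p·q = 6, |p|² = 26, |q|² = 2
cos θ = 6/√52 ≈ 0.8321
θ ≈ 33.69°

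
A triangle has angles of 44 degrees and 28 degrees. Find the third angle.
Sum of angles in a triangle = 180 degrees
Third angle = 180 - 44 - 28
Third angle = 108 degrees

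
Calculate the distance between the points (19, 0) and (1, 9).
Using the distance formula: d = sqrt((x₂-x₁)² + (y₂-y₁)²)
dx = 1 - 19 = -18
dy = 9 - 0 = 9
d = sqrt((-18)² + 9²) = sqrt(324 + 81) = sqrt(405) = 20.12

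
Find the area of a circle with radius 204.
Area = pi * r²
Area = pi * 204²
Area = pi * 41616
Area = 130740.52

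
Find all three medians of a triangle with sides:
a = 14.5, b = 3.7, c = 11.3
Using m_x = ½√(2y² + 2z² - x²):
m_a = ½√(2·3.7² + 2·11.3² - 14.5²) = ½√72.51 = 4.258
m_b = ½√(2·14.5² + 2·11.3² - 3.7²) = ½√662.19 = 12.87
m_c = ½√(2·14.5² + 2·3.7² - 11.3²) = ½√320.19 = 8.947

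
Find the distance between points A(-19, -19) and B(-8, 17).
Using the distance formula: d = sqrt((x₂-x₁)² + (y₂-y₁)²)
dx = (-8) - (-19) = 11
dy = 17 - (-19) = 36
d = sqrt(11² + 36²) = sqrt(121 + 1296) = sqrt(1417) = 37.64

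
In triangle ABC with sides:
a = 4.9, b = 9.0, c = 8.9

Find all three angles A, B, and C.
By the law of cosines:
cos(A) = (b² + c² - a²)/(2bc) = 0.850187  →  A = 31.77°
cos(B) = (a² + c² - b²)/(2ac) = 0.254758  →  B = 75.24°
cos(C) = (a² + b² - c²)/(2ab) = 0.292517  →  C = 72.99°
Check: A + B + C = 180.0° ✓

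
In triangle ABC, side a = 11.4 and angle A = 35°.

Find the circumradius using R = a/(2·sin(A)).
R = a/(2·sin(A)) = 11.4/(2·sin(35°))
R = 11.4/(2·0.573576) = 11.4/1.147153 = 9.938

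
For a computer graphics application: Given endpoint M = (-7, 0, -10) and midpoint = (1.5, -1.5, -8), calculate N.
N = (2×1.5 - (-7), 2×(-1.5) - 0, 2×(-8) - (-10)) = (10, -3, -6)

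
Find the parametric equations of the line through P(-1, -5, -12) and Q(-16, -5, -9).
Direction vector d = Q - P = (-15, 0, 3)
x = -1 - 15t, y = -5, z = -12 + 3t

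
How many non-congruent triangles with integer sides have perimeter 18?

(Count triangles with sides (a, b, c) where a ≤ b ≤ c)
With a ≤ b ≤ c and a + b + c = 18, the triangle inequality a + b > c gives c < 18/2, so c ≤ 8.
Iterate a from 1 to ⌊p/3⌋ = 6; for each a, b ranges from a to ⌊(p−a)/2⌋ with c = p − a − b, keeping only c ≥ b.
Triples: (2, 8, 8), (3, 7, 8), (4, 6, 8), …
Count = 7 triangles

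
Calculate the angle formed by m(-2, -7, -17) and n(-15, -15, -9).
m·n = 288, |m|² = 342, |n|² = 531
cos θ = 288/√181602 ≈ 0.6758
θ ≈ 47.48°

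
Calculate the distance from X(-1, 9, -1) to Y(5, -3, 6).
d = √[(6)² + (-12)² + (7)²] = √229 = 15.13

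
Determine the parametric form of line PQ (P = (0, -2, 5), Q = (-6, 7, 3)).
Direction vector d = Q - P = (-6, 9, -2)
x = 0 - 6t, y = -2 + 9t, z = 5 - 2t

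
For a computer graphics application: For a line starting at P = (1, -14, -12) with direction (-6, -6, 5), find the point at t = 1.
P(1) = (1 + (-6)(1), -14 + (-6)(1), -12 + 5(1)) = (-5, -20, -7)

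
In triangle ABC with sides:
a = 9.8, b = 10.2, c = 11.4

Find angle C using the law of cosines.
cos(C) = (a² + b² - c²)/(2ab)
cos(C) = (9.8² + 10.2² - 11.4²)/(2·9.8·10.2) = 70.12/199.92 = 0.350740
C = arccos(0.350740) = 69.47°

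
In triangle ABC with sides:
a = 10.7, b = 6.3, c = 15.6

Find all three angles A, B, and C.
By the law of cosines:
cos(A) = (b² + c² - a²)/(2bc) = 0.857550  →  A = 30.96°
cos(B) = (a² + c² - b²)/(2ac) = 0.953031  →  B = 17.63°
cos(C) = (a² + b² - c²)/(2ab) = -0.661475  →  C = 131.4°
Check: A + B + C = 180.0° ✓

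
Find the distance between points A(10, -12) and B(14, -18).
Using the distance formula: d = sqrt((x₂-x₁)² + (y₂-y₁)²)
dx = 14 - 10 = 4
dy = (-18) - (-12) = -6
d = sqrt(4² + (-6)²) = sqrt(16 + 36) = sqrt(52) = 7.21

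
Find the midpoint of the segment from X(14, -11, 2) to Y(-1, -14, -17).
Midpoint = ((14-1)/2, (-11-14)/2, (2-17)/2) = (6.5, -12.5, -7.5)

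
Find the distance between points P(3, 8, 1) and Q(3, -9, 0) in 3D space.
d = √[(0)² + (-17)² + (-1)²] = √290 = 17.03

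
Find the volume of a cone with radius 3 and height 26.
Volume = (1/3) * pi * r² * h
Volume = (1/3) * pi * 3² * 26
Volume = (1/3) * pi * 9 * 26
Volume = (1/3) * pi * 234
Volume = 245.04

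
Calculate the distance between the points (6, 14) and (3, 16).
Using the distance formula: d = sqrt((x₂-x₁)² + (y₂-y₁)²)
dx = 3 - 6 = -3
dy = 16 - 14 = 2
d = sqrt((-3)² + 2²) = sqrt(9 + 4) = sqrt(13) = 3.61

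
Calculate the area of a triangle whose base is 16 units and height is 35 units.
Area = (1/2) * base * height
Area = (1/2) * 16 * 35
Area = 280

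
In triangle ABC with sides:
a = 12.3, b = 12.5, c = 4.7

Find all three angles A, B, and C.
By the law of cosines:
cos(A) = (b² + c² - a²)/(2bc) = 0.230213  →  A = 76.69°
cos(B) = (a² + c² - b²)/(2ac) = 0.148158  →  B = 81.48°
cos(C) = (a² + b² - c²)/(2ab) = 0.928293  →  C = 21.83°
Check: A + B + C = 180.0° ✓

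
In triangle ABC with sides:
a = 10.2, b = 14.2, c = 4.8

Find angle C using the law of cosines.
cos(C) = (a² + b² - c²)/(2ab)
cos(C) = (10.2² + 14.2² - 4.8²)/(2·10.2·14.2) = 282.64/289.68 = 0.975697
C = arccos(0.975697) = 12.66°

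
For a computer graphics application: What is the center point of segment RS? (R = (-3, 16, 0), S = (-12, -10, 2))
Midpoint = ((-3-12)/2, (16-10)/2, (0+2)/2) = (-7.5, 3, 1)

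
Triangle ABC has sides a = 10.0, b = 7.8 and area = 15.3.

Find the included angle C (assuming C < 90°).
Area = ½ab·sin(C)  →  sin(C) = 2·Area/(ab)
sin(C) = 2·15.3/(10.0·7.8) = 0.392308
C = arcsin(0.392308) = 23.1°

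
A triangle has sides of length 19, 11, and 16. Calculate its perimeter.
Perimeter = sum of all sides
Perimeter = 19 + 11 + 16
Perimeter = 46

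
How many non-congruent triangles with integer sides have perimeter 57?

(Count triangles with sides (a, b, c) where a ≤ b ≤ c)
With a ≤ b ≤ c and a + b + c = 57, the triangle inequality a + b > c gives c < 57/2, so c ≤ 28.
Iterate a from 1 to ⌊p/3⌋ = 19; for each a, b ranges from a to ⌊(p−a)/2⌋ with c = p − a − b, keeping only c ≥ b.
Triples: (1, 28, 28), (2, 27, 28), (3, 26, 28), …
Count = 75 triangles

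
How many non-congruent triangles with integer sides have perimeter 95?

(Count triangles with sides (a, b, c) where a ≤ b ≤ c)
With a ≤ b ≤ c and a + b + c = 95, the triangle inequality a + b > c gives c < 95/2, so c ≤ 47.
Iterate a from 1 to ⌊p/3⌋ = 31; for each a, b ranges from a to ⌊(p−a)/2⌋ with c = p − a − b, keeping only c ≥ b.
Triples: (1, 47, 47), (2, 46, 47), (3, 45, 47), …
Count = 200 triangles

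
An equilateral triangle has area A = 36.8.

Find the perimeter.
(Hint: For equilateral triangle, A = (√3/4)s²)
A = (√3/4)s²  →  s² = 4A/√3 = 4·36.8/√3 = 84.986
s = 9.21878
Perimeter = 3s = 27.66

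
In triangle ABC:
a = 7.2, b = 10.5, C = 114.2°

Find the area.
Using A = ½ab·sin(C):
A = ½·7.2·10.5·sin(114.2°) = ½·75.6·0.912120 = 34.48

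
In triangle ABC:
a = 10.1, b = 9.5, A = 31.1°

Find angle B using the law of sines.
sin(B)/b = sin(A)/a
sin(B) = b·sin(A)/a = 9.5·sin(31.1°)/10.1 = 0.485848
B = arcsin(0.485848) = 29.07°  (b ≤ a, so B ≤ A and the acute solution is unique)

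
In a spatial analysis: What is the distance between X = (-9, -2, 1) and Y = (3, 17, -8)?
d = √[(12)² + (19)² + (-9)²] = √586 = 24.21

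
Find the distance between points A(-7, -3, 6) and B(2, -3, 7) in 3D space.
d = √[(9)² + (0)² + (1)²] = √82 = 9.055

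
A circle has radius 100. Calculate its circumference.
Circumference = 2 * pi * r
Circumference = 2 * pi * 100
Circumference = 628.32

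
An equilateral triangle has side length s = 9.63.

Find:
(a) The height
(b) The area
(a) Height h = s·√3/2 = 9.63·√3/2 = 8.34
(b) Area = (√3/4)·s² = (√3/4)·9.63² = (√3/4)·92.7369 = 40.16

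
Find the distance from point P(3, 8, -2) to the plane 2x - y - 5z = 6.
d = |2(3) + (-1)(8) + (-5)(-2) - (6)| / √(2² + (-1)² + (-5)²) = 2/√30 = 0.3651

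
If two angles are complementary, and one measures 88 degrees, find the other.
Complementary angles sum to 90 degrees.
Other angle = 90 - 88
Other angle = 2 degrees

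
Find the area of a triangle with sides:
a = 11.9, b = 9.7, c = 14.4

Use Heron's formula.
s = (a+b+c)/2 = (11.9+9.7+14.4)/2 = 18
A = √(s(s-a)(s-b)(s-c)) = √(18·6.1·8.3·3.6)
A = √3280.82 = 57.28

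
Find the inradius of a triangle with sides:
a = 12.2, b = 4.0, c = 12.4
s = (a+b+c)/2 = (12.2+4.0+12.4)/2 = 14.3
Area = √(s(s-a)(s-b)(s-c)) = √(14.3·2.1·10.3·1.9) = 24.2423
r = Area/s = 24.2423/14.3 = 1.695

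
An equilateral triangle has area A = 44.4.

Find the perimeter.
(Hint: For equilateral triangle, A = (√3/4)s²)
A = (√3/4)s²  →  s² = 4A/√3 = 4·44.4/√3 = 102.537
s = 10.1261
Perimeter = 3s = 30.38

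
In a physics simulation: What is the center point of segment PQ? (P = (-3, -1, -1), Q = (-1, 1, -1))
Midpoint = ((-3-1)/2, (-1+1)/2, (-1-1)/2) = (-2, 0, -1)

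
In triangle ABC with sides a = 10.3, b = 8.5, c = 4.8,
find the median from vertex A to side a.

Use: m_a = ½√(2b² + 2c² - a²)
m_a = ½√(2·8.5² + 2·4.8² - 10.3²)
m_a = ½√(144.5 + 46.08 - 106.09) = ½√84.49 = 4.596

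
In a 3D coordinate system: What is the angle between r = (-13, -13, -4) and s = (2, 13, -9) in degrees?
r·s = -159, |r|² = 354, |s|² = 254
cos θ = -159/√89916 ≈ -0.5302
θ ≈ 122.0°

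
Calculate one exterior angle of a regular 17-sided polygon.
Exterior angle of a regular n-gon = 360/n
Exterior angle = 360/17
Exterior angle = 21.18 degrees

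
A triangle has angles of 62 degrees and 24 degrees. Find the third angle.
Sum of angles in a triangle = 180 degrees
Third angle = 180 - 62 - 24
Third angle = 94 degrees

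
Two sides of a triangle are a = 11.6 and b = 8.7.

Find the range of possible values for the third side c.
By the triangle inequality: |a - b| < c < a + b
|11.6 - 8.7| < c < 11.6 + 8.7
2.9 < c < 20.3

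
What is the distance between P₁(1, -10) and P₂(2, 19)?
Using the distance formula: d = sqrt((x₂-x₁)² + (y₂-y₁)²)
dx = 2 - 1 = 1
dy = 19 - (-10) = 29
d = sqrt(1² + 29²) = sqrt(1 + 841) = sqrt(842) = 29.02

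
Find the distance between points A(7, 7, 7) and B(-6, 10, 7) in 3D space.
d = √[(-13)² + (3)² + (0)²] = √178 = 13.34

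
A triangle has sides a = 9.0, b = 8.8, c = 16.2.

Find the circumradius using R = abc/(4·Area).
s = (a+b+c)/2 = 17
Area = √(s(s-a)(s-b)(s-c)) = √(17·8·8.2·0.8) = 29.869
R = abc/(4·Area) = (9.0·8.8·16.2)/(4·29.869) = 1283.04/119.476 = 10.74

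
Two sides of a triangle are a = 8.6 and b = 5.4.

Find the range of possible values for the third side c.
By the triangle inequality: |a - b| < c < a + b
|8.6 - 5.4| < c < 8.6 + 5.4
3.2 < c < 14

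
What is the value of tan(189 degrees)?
tan(189 degrees) = 0.1584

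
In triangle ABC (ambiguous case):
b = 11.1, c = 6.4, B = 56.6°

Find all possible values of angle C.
sin(C)/c = sin(B)/b  →  sin(C) = c·sin(B)/b = 6.4·sin(56.6°)/11.1 = 0.481354
C₁ = arcsin(0.481354) = 28.77°,  C₂ = 180° - C₁ = 151.23°
Check C₂: A = 180° - 56.6° - 151.23° = -27.83° ≤ 0, rejected
C = 28.77° (one solution)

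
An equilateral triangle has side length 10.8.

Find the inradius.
For an equilateral triangle, r = s/(2√3) where s is the side.
r = 10.8/(2√3) = 10.8/3.464102 = 3.118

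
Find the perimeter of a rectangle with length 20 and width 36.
Perimeter = 2 * (length + width)
Perimeter = 2 * (20 + 36)
Perimeter = 2 * 56
Perimeter = 112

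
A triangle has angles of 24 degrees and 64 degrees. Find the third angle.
Sum of angles in a triangle = 180 degrees
Third angle = 180 - 24 - 64
Third angle = 92 degrees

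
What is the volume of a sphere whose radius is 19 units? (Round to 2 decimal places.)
Volume = (4/3) * pi * r³
Volume = (4/3) * pi * 19³
Volume = (4/3) * pi * 6859
Volume = 28730.91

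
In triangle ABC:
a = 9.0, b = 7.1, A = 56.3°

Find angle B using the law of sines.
sin(B)/b = sin(A)/a
sin(B) = b·sin(A)/a = 7.1·sin(56.3°)/9.0 = 0.656319
B = arcsin(0.656319) = 41.02°  (b ≤ a, so B ≤ A and the acute solution is unique)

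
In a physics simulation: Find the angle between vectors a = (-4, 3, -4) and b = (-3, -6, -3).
a·b = 6, |a|² = 41, |b|² = 54
cos θ = 6/√2214 ≈ 0.1275
θ ≈ 82.67°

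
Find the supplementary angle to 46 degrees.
Supplementary angles sum to 180 degrees.
Other angle = 180 - 46
Other angle = 134 degrees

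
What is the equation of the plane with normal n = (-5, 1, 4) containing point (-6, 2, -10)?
d = n·P = (-5)(-6) + (1)(2) + (4)(-10) = -8
Plane: -5x + y + 4z = -8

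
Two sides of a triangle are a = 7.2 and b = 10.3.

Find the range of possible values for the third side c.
By the triangle inequality: |a - b| < c < a + b
|7.2 - 10.3| < c < 7.2 + 10.3
3.1 < c < 17.5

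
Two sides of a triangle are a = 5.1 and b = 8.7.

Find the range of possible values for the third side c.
By the triangle inequality: |a - b| < c < a + b
|5.1 - 8.7| < c < 5.1 + 8.7
3.6 < c < 13.8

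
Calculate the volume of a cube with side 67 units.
Volume = s³
Volume = 67³
Volume = 300763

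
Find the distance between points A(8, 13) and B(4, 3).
Using the distance formula: d = sqrt((x₂-x₁)² + (y₂-y₁)²)
dx = 4 - 8 = -4
dy = 3 - 13 = -10
d = sqrt((-4)² + (-10)²) = sqrt(16 + 100) = sqrt(116) = 10.77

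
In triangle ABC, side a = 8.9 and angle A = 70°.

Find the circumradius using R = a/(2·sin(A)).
R = a/(2·sin(A)) = 8.9/(2·sin(70°))
R = 8.9/(2·0.939693) = 8.9/1.879385 = 4.736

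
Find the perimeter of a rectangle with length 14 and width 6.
Perimeter = 2 * (length + width)
Perimeter = 2 * (14 + 6)
Perimeter = 2 * 20
Perimeter = 40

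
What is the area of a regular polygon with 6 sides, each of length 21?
For a regular 6-gon with side length s = 21:
Apothem a = s / (2*tan(pi/6)) = 21 / (2*tan(pi/6)) ≈ 18.1865
Perimeter P = 6 * 21 = 126
Area = (1/2) * P * a = (1/2) * 126 * 18.1865 = 1145.75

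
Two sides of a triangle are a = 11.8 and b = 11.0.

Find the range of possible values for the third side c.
By the triangle inequality: |a - b| < c < a + b
|11.8 - 11.0| < c < 11.8 + 11.0
0.8 < c < 22.8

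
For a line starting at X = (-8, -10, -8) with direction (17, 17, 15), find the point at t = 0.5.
P(0.5) = (-8 + 17(0.5), -10 + 17(0.5), -8 + 15(0.5)) = (0.5, -1.5, -0.5)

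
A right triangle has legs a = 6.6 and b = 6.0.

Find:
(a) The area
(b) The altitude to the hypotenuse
(a) Area = ½ab = ½·6.6·6.0 = 19.8
(b) Hypotenuse c = √(6.6² + 6.0²) = √79.56 = 8.91964
    Area = ½·c·h_c  →  h_c = 2·Area/c = 2·19.8/8.91964 = 4.44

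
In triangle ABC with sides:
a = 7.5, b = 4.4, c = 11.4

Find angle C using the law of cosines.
cos(C) = (a² + b² - c²)/(2ab)
cos(C) = (7.5² + 4.4² - 11.4²)/(2·7.5·4.4) = -54.35/66 = -0.823485
C = arccos(-0.823485) = 145.4°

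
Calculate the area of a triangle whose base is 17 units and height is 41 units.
Area = (1/2) * base * height
Area = (1/2) * 17 * 41
Area = 348.50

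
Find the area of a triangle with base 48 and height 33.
Area = (1/2) * base * height
Area = (1/2) * 48 * 33
Area = 792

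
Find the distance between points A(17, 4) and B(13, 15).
Using the distance formula: d = sqrt((x₂-x₁)² + (y₂-y₁)²)
dx = 13 - 17 = -4
dy = 15 - 4 = 11
d = sqrt((-4)² + 11²) = sqrt(16 + 121) = sqrt(137) = 11.70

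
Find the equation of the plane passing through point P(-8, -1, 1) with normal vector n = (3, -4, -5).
d = n·P = (3)(-8) + (-4)(-1) + (-5)(1) = -25
Plane: 3x - 4y - 5z = -25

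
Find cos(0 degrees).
cos(0 degrees) = 1
Decimal approximation: 1.0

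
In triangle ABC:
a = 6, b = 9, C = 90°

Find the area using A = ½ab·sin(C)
A = ½·6·9·sin(90°) = ½·54·1.000000 = 27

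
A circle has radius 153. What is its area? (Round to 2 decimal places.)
Area = pi * r²
Area = pi * 153²
Area = pi * 23409
Area = 73541.54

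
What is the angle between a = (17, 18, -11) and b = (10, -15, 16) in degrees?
a·b = -276, |a|² = 734, |b|² = 581
cos θ = -276/√426454 ≈ -0.4226
θ ≈ 115.0°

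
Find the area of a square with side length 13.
Area = s²
Area = 13²
Area = 169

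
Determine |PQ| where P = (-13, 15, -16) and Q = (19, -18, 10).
d = √[(32)² + (-33)² + (26)²] = √2789 = 52.81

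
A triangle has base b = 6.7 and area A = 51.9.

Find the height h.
A = ½bh  →  h = 2A/b
h = 2·51.9/6.7 = 15.49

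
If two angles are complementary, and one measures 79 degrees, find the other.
Complementary angles sum to 90 degrees.
Other angle = 90 - 79
Other angle = 11 degrees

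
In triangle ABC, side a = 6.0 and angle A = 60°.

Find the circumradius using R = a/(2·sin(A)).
R = a/(2·sin(A)) = 6.0/(2·sin(60°))
R = 6.0/(2·0.866025) = 6.0/1.732051 = 3.464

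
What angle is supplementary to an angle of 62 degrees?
Supplementary angles sum to 180 degrees.
Other angle = 180 - 62
Other angle = 118 degrees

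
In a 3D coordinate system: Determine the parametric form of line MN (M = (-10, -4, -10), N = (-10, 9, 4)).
Direction vector d = N - M = (0, 13, 14)
x = -10, y = -4 + 13t, z = -10 + 14t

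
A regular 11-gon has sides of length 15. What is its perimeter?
Perimeter = number of sides * side length
Perimeter = 11 * 15
Perimeter = 165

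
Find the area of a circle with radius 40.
Area = pi * r²
Area = pi * 40²
Area = pi * 1600
Area = 5026.55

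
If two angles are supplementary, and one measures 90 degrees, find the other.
Supplementary angles sum to 180 degrees.
Other angle = 180 - 90
Other angle = 90 degrees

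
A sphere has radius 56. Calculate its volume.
Volume = (4/3) * pi * r³
Volume = (4/3) * pi * 56³
Volume = (4/3) * pi * 175616
Volume = 735618.58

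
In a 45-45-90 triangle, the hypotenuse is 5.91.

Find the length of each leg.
In a 45-45-90 triangle, hypotenuse = leg·√2  →  leg = hypotenuse/√2
leg = 5.91/√2 = 4.179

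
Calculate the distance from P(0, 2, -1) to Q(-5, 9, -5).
d = √[(-5)² + (7)² + (-4)²] = √90 = 9.487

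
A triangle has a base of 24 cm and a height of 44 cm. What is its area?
Area = (1/2) * base * height
Area = (1/2) * 24 * 44
Area = 528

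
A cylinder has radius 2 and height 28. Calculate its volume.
Volume = pi * r² * h
Volume = pi * 2² * 28
Volume = pi * 4 * 28
Volume = pi * 112
Volume = 351.86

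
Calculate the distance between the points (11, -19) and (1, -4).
Using the distance formula: d = sqrt((x₂-x₁)² + (y₂-y₁)²)
dx = 1 - 11 = -10
dy = (-4) - (-19) = 15
d = sqrt((-10)² + 15²) = sqrt(100 + 225) = sqrt(325) = 18.03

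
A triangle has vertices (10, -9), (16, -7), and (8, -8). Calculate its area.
Using the coordinate formula: Area = (1/2)|x₁(y₂-y₃) + x₂(y₃-y₁) + x₃(y₁-y₂)|
Area = (1/2)|10((-7)-(-8)) + 16((-8)-(-9)) + 8((-9)-(-7))|
Area = (1/2)|10*1 + 16*1 + 8*(-2)|
Area = (1/2)|10 + 16 + (-16)|
Area = (1/2)*10 = 5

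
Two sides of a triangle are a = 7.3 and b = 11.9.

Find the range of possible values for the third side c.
By the triangle inequality: |a - b| < c < a + b
|7.3 - 11.9| < c < 7.3 + 11.9
4.6 < c < 19.2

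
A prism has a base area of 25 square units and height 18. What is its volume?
Volume = base area * height
Volume = 25 * 18
Volume = 450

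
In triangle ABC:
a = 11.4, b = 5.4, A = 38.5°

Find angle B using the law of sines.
sin(B)/b = sin(A)/a
sin(B) = b·sin(A)/a = 5.4·sin(38.5°)/11.4 = 0.294875
B = arcsin(0.294875) = 17.15°  (b ≤ a, so B ≤ A and the acute solution is unique)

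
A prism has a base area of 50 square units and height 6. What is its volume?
Volume = base area * height
Volume = 50 * 6
Volume = 300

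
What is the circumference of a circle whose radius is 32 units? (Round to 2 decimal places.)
Circumference = 2 * pi * r
Circumference = 2 * pi * 32
Circumference = 201.06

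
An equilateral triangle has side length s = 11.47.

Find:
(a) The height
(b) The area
(a) Height h = s·√3/2 = 11.47·√3/2 = 9.933
(b) Area = (√3/4)·s² = (√3/4)·11.47² = (√3/4)·131.561 = 56.97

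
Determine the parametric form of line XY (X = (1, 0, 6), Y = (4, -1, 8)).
Direction vector d = Y - X = (3, -1, 2)
x = 1 + 3t, y = 0 - t, z = 6 + 2t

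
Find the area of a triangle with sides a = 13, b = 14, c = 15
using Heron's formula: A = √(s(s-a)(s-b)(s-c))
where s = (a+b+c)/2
s = (13+14+15)/2 = 21
A = √(21·8·7·6) = √7056 = 84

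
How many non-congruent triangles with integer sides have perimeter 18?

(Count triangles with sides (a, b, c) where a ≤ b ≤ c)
With a ≤ b ≤ c and a + b + c = 18, the triangle inequality a + b > c gives c < 18/2, so c ≤ 8.
Iterate a from 1 to ⌊p/3⌋ = 6; for each a, b ranges from a to ⌊(p−a)/2⌋ with c = p − a − b, keeping only c ≥ b.
Triples: (2, 8, 8), (3, 7, 8), (4, 6, 8), …
Count = 7 triangles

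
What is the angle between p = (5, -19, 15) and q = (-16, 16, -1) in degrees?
p·q = -399, |p|² = 611, |q|² = 513
cos θ = -399/√313443 ≈ -0.7127
θ ≈ 135.5°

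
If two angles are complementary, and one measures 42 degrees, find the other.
Complementary angles sum to 90 degrees.
Other angle = 90 - 42
Other angle = 48 degrees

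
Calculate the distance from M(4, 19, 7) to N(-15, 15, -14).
d = √[(-19)² + (-4)² + (-21)²] = √818 = 28.6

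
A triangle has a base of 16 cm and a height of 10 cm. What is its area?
Area = (1/2) * base * height
Area = (1/2) * 16 * 10
Area = 80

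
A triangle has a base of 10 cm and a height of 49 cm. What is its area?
Area = (1/2) * base * height
Area = (1/2) * 10 * 49
Area = 245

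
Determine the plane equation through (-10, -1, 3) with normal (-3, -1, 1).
d = n·P = (-3)(-10) + (-1)(-1) + (1)(3) = 34
Plane: -3x - y + z = 34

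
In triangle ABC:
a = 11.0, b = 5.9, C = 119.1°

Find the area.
Using A = ½ab·sin(C):
A = ½·11.0·5.9·sin(119.1°) = ½·64.9·0.873772 = 28.35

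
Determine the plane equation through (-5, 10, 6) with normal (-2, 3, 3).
d = n·P = (-2)(-5) + (3)(10) + (3)(6) = 58
Plane: -2x + 3y + 3z = 58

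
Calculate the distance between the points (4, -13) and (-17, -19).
Using the distance formula: d = sqrt((x₂-x₁)² + (y₂-y₁)²)
dx = (-17) - 4 = -21
dy = (-19) - (-13) = -6
d = sqrt((-21)² + (-6)²) = sqrt(441 + 36) = sqrt(477) = 21.84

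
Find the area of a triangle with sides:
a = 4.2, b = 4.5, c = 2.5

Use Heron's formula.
s = (a+b+c)/2 = (4.2+4.5+2.5)/2 = 5.6
A = √(s(s-a)(s-b)(s-c)) = √(5.6·1.4·1.1·3.1)
A = √26.7344 = 5.171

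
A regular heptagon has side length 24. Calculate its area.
For a regular 7-gon with side length s = 24:
Apothem a = s / (2*tan(pi/7)) = 24 / (2*tan(pi/7)) ≈ 24.91826
Perimeter P = 7 * 24 = 168
Area = (1/2) * P * a = (1/2) * 168 * 24.91826 = 2093.13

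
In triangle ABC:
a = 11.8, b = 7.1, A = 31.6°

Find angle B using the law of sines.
sin(B)/b = sin(A)/a
sin(B) = b·sin(A)/a = 7.1·sin(31.6°)/11.8 = 0.315280
B = arcsin(0.315280) = 18.38°  (b ≤ a, so B ≤ A and the acute solution is unique)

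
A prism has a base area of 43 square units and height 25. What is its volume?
Volume = base area * height
Volume = 43 * 25
Volume = 1075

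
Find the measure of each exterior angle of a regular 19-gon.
Exterior angle of a regular n-gon = 360/n
Exterior angle = 360/19
Exterior angle = 18.95 degrees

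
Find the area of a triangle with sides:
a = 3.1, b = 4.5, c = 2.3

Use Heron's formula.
s = (a+b+c)/2 = (3.1+4.5+2.3)/2 = 4.95
A = √(s(s-a)(s-b)(s-c)) = √(4.95·1.85·0.45·2.65)
A = √10.9203 = 3.305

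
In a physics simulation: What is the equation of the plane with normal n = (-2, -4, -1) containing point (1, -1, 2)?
d = n·P = (-2)(1) + (-4)(-1) + (-1)(2) = 0
Plane: -2x - 4y - z = 0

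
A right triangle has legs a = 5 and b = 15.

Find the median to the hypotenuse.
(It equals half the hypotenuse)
Hypotenuse c = √(5² + 15²) = √250 = 15.8114
Median to hypotenuse = c/2 = 7.906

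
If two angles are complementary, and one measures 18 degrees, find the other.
Complementary angles sum to 90 degrees.
Other angle = 90 - 18
Other angle = 72 degrees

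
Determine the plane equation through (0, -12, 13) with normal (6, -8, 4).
d = n·P = (6)(0) + (-8)(-12) + (4)(13) = 148
Plane: 6x - 8y + 4z = 148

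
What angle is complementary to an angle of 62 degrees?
Complementary angles sum to 90 degrees.
Other angle = 90 - 62
Other angle = 28 degrees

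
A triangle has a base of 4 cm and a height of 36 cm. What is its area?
Area = (1/2) * base * height
Area = (1/2) * 4 * 36
Area = 72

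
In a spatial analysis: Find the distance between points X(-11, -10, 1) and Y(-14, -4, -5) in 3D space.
d = √[(-3)² + (6)² + (-6)²] = √81 = 9.0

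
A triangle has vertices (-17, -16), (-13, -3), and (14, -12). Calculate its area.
Using the coordinate formula: Area = (1/2)|x₁(y₂-y₃) + x₂(y₃-y₁) + x₃(y₁-y₂)|
Area = (1/2)|(-17)((-3)-(-12)) + (-13)((-12)-(-16)) + 14((-16)-(-3))|
Area = (1/2)|(-17)*9 + (-13)*4 + 14*(-13)|
Area = (1/2)|(-153) + (-52) + (-182)|
Area = (1/2)*387 = 193.50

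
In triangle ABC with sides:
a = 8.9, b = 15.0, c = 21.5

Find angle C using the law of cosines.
cos(C) = (a² + b² - c²)/(2ab)
cos(C) = (8.9² + 15.0² - 21.5²)/(2·8.9·15.0) = -158.04/267 = -0.591910
C = arccos(-0.591910) = 126.3°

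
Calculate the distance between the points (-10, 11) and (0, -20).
Using the distance formula: d = sqrt((x₂-x₁)² + (y₂-y₁)²)
dx = 0 - (-10) = 10
dy = (-20) - 11 = -31
d = sqrt(10² + (-31)²) = sqrt(100 + 961) = sqrt(1061) = 32.57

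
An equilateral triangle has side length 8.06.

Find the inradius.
For an equilateral triangle, r = s/(2√3) where s is the side.
r = 8.06/(2√3) = 8.06/3.464102 = 2.327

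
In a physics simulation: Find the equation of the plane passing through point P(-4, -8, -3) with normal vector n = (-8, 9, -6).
d = n·P = (-8)(-4) + (9)(-8) + (-6)(-3) = -22
Plane: -8x + 9y - 6z = -22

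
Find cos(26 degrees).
cos(26 degrees) = 0.8988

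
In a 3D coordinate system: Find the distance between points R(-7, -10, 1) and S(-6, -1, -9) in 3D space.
d = √[(1)² + (9)² + (-10)²] = √182 = 13.49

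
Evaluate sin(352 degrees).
sin(352 degrees) = -0.1392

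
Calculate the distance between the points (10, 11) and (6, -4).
Using the distance formula: d = sqrt((x₂-x₁)² + (y₂-y₁)²)
dx = 6 - 10 = -4
dy = (-4) - 11 = -15
d = sqrt((-4)² + (-15)²) = sqrt(16 + 225) = sqrt(241) = 15.52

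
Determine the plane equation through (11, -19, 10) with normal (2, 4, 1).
d = n·P = (2)(11) + (4)(-19) + (1)(10) = -44
Plane: 2x + 4y + z = -44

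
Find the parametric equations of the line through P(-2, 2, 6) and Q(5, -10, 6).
Direction vector d = Q - P = (7, -12, 0)
x = -2 + 7t, y = 2 - 12t, z = 6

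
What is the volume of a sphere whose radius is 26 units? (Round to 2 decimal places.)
Volume = (4/3) * pi * r³
Volume = (4/3) * pi * 26³
Volume = (4/3) * pi * 17576
Volume = 73622.18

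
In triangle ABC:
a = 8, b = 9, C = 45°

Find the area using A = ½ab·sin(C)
A = ½·8·9·sin(45°) = ½·72·0.707107 = 25.46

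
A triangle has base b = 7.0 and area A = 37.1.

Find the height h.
A = ½bh  →  h = 2A/b
h = 2·37.1/7.0 = 10.6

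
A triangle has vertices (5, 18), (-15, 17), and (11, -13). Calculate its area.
Using the coordinate formula: Area = (1/2)|x₁(y₂-y₃) + x₂(y₃-y₁) + x₃(y₁-y₂)|
Area = (1/2)|5(17-(-13)) + (-15)((-13)-18) + 11(18-17)|
Area = (1/2)|5*30 + (-15)*(-31) + 11*1|
Area = (1/2)|150 + 465 + 11|
Area = (1/2)*626 = 313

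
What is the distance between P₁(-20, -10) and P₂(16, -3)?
Using the distance formula: d = sqrt((x₂-x₁)² + (y₂-y₁)²)
dx = 16 - (-20) = 36
dy = (-3) - (-10) = 7
d = sqrt(36² + 7²) = sqrt(1296 + 49) = sqrt(1345) = 36.67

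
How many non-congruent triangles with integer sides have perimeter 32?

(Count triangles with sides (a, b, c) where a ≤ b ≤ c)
With a ≤ b ≤ c and a + b + c = 32, the triangle inequality a + b > c gives c < 32/2, so c ≤ 15.
Iterate a from 1 to ⌊p/3⌋ = 10; for each a, b ranges from a to ⌊(p−a)/2⌋ with c = p − a − b, keeping only c ≥ b.
Triples: (2, 15, 15), (3, 14, 15), (4, 13, 15), …
Count = 21 triangles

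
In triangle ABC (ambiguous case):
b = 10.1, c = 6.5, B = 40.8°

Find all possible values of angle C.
sin(C)/c = sin(B)/b  →  sin(C) = c·sin(B)/b = 6.5·sin(40.8°)/10.1 = 0.420518
C₁ = arcsin(0.420518) = 24.87°,  C₂ = 180° - C₁ = 155.13°
Check C₂: A = 180° - 40.8° - 155.13° = -15.93° ≤ 0, rejected
C = 24.87° (one solution)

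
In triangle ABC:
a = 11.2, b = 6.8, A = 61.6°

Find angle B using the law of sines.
sin(B)/b = sin(A)/a
sin(B) = b·sin(A)/a = 6.8·sin(61.6°)/11.2 = 0.534072
B = arcsin(0.534072) = 32.28°  (b ≤ a, so B ≤ A and the acute solution is unique)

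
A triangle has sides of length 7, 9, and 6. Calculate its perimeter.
Perimeter = sum of all sides
Perimeter = 7 + 9 + 6
Perimeter = 22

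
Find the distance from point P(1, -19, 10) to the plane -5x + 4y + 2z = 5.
d = |(-5)(1) + 4(-19) + 2(10) - (5)| / √((-5)² + 4² + 2²) = 66/√45 = 9.839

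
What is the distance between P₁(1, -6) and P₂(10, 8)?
Using the distance formula: d = sqrt((x₂-x₁)² + (y₂-y₁)²)
dx = 10 - 1 = 9
dy = 8 - (-6) = 14
d = sqrt(9² + 14²) = sqrt(81 + 196) = sqrt(277) = 16.64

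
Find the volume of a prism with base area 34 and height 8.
Volume = base area * height
Volume = 34 * 8
Volume = 272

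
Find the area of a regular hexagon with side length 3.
For a regular 6-gon with side length s = 3:
Apothem a = s / (2*tan(pi/6)) = 3 / (2*tan(pi/6)) ≈ 2.5981
Perimeter P = 6 * 3 = 18
Area = (1/2) * P * a = (1/2) * 18 * 2.5981 = 23.38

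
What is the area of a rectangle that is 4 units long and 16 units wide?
Area = length * width
Area = 4 * 16
Area = 64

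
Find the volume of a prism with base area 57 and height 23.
Volume = base area * height
Volume = 57 * 23
Volume = 1311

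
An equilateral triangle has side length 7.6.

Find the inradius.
For an equilateral triangle, r = s/(2√3) where s is the side.
r = 7.6/(2√3) = 7.6/3.464102 = 2.194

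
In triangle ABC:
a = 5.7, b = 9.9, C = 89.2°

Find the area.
Using A = ½ab·sin(C):
A = ½·5.7·9.9·sin(89.2°) = ½·56.43·0.999903 = 28.21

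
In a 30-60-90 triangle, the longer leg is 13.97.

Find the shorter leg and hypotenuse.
In a 30-60-90 triangle, sides are in ratio 1 : √3 : 2.
Long leg = short leg·√3  →  short leg = 13.97/√3 = 8.066
Hypotenuse = 2·(short leg) = 2·13.97/√3 = 16.13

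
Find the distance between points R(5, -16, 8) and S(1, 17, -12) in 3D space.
d = √[(-4)² + (33)² + (-20)²] = √1505 = 38.79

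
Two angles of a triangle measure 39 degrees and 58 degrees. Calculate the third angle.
Sum of angles in a triangle = 180 degrees
Third angle = 180 - 39 - 58
Third angle = 83 degrees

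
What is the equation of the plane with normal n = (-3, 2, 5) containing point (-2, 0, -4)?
d = n·P = (-3)(-2) + (2)(0) + (5)(-4) = -14
Plane: -3x + 2y + 5z = -14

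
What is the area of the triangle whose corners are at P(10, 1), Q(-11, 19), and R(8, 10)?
Using the coordinate formula: Area = (1/2)|x₁(y₂-y₃) + x₂(y₃-y₁) + x₃(y₁-y₂)|
Area = (1/2)|10(19-10) + (-11)(10-1) + 8(1-19)|
Area = (1/2)|10*9 + (-11)*9 + 8*(-18)|
Area = (1/2)|90 + (-99) + (-144)|
Area = (1/2)*153 = 76.50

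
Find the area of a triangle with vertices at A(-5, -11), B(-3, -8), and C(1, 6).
Using the coordinate formula: Area = (1/2)|x₁(y₂-y₃) + x₂(y₃-y₁) + x₃(y₁-y₂)|
Area = (1/2)|(-5)((-8)-6) + (-3)(6-(-11)) + 1((-11)-(-8))|
Area = (1/2)|(-5)*(-14) + (-3)*17 + 1*(-3)|
Area = (1/2)|70 + (-51) + (-3)|
Area = (1/2)*16 = 8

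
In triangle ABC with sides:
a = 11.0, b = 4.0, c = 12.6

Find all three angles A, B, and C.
By the law of cosines:
cos(A) = (b² + c² - a²)/(2bc) = 0.533333  →  A = 57.77°
cos(B) = (a² + c² - b²)/(2ac) = 0.951515  →  B = 17.91°
cos(C) = (a² + b² - c²)/(2ab) = -0.247273  →  C = 104.3°
Check: A + B + C = 180.0° ✓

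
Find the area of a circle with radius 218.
Area = pi * r²
Area = pi * 218²
Area = pi * 47524
Area = 149301.05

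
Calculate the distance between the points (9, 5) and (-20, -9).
Using the distance formula: d = sqrt((x₂-x₁)² + (y₂-y₁)²)
dx = (-20) - 9 = -29
dy = (-9) - 5 = -14
d = sqrt((-29)² + (-14)²) = sqrt(841 + 196) = sqrt(1037) = 32.20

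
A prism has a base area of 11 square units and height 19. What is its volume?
Volume = base area * height
Volume = 11 * 19
Volume = 209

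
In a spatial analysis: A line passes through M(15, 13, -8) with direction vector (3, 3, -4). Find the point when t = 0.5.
P(0.5) = (15 + 3(0.5), 13 + 3(0.5), -8 + (-4)(0.5)) = (16.5, 14.5, -10)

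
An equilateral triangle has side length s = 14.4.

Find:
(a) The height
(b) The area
(a) Height h = s·√3/2 = 14.4·√3/2 = 12.47
(b) Area = (√3/4)·s² = (√3/4)·14.4² = (√3/4)·207.36 = 89.79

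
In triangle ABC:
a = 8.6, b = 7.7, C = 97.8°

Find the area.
Using A = ½ab·sin(C):
A = ½·8.6·7.7·sin(97.8°) = ½·66.22·0.990748 = 32.8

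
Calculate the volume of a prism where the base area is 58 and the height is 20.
Volume = base area * height
Volume = 58 * 20
Volume = 1160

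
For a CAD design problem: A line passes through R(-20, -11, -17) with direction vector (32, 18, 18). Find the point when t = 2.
P(2) = (-20 + 32(2), -11 + 18(2), -17 + 18(2)) = (44, 25, 19)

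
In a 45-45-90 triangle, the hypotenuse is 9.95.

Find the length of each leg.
In a 45-45-90 triangle, hypotenuse = leg·√2  →  leg = hypotenuse/√2
leg = 9.95/√2 = 7.036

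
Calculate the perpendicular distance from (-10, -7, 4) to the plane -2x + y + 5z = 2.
d = |(-2)(-10) + 1(-7) + 5(4) - (2)| / √((-2)² + 1² + 5²) = 31/√30 = 5.66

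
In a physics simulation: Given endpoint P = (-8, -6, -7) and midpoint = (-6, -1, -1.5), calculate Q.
Q = (2×(-6) - (-8), 2×(-1) - (-6), 2×(-1.5) - (-7)) = (-4, 4, 4)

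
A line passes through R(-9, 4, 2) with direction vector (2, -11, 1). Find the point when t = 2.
P(2) = (-9 + 2(2), 4 + (-11)(2), 2 + 1(2)) = (-5, -18, 4)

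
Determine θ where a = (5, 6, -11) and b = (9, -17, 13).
a·b = -200, |a|² = 182, |b|² = 539
cos θ = -200/√98098 ≈ -0.6386
θ ≈ 129.7°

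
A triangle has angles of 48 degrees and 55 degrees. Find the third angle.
Sum of angles in a triangle = 180 degrees
Third angle = 180 - 48 - 55
Third angle = 77 degrees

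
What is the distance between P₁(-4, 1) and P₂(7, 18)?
Using the distance formula: d = sqrt((x₂-x₁)² + (y₂-y₁)²)
dx = 7 - (-4) = 11
dy = 18 - 1 = 17
d = sqrt(11² + 17²) = sqrt(121 + 289) = sqrt(410) = 20.25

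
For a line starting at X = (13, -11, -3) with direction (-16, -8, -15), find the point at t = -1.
P(-1) = (13 + (-16)(-1), -11 + (-8)(-1), -3 + (-15)(-1)) = (29, -3, 12)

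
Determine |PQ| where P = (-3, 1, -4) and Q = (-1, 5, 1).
d = √[(2)² + (4)² + (5)²] = √45 = 6.708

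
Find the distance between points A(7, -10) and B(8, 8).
Using the distance formula: d = sqrt((x₂-x₁)² + (y₂-y₁)²)
dx = 8 - 7 = 1
dy = 8 - (-10) = 18
d = sqrt(1² + 18²) = sqrt(1 + 324) = sqrt(325) = 18.03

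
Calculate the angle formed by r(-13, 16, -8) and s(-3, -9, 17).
r·s = -241, |r|² = 489, |s|² = 379
cos θ = -241/√185331 ≈ -0.5598
θ ≈ 124.0°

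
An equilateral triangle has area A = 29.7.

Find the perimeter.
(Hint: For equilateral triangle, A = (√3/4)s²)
A = (√3/4)s²  →  s² = 4A/√3 = 4·29.7/√3 = 68.5892
s = 8.28186
Perimeter = 3s = 24.85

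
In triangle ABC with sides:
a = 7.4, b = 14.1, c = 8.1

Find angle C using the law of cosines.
cos(C) = (a² + b² - c²)/(2ab)
cos(C) = (7.4² + 14.1² - 8.1²)/(2·7.4·14.1) = 187.96/208.68 = 0.900709
C = arccos(0.900709) = 25.75°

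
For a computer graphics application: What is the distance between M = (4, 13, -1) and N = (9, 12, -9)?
d = √[(5)² + (-1)² + (-8)²] = √90 = 9.487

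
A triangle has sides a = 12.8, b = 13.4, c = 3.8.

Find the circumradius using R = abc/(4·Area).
s = (a+b+c)/2 = 15
Area = √(s(s-a)(s-b)(s-c)) = √(15·2.2·1.6·11.2) = 24.3179
R = abc/(4·Area) = (12.8·13.4·3.8)/(4·24.3179) = 651.776/97.2716 = 6.701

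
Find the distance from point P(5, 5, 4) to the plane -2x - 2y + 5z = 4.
d = |(-2)(5) + (-2)(5) + 5(4) - (4)| / √((-2)² + (-2)² + 5²) = 4/√33 = 0.6963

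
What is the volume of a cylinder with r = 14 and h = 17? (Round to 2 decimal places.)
Volume = pi * r² * h
Volume = pi * 14² * 17
Volume = pi * 196 * 17
Volume = pi * 3332
Volume = 10467.79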